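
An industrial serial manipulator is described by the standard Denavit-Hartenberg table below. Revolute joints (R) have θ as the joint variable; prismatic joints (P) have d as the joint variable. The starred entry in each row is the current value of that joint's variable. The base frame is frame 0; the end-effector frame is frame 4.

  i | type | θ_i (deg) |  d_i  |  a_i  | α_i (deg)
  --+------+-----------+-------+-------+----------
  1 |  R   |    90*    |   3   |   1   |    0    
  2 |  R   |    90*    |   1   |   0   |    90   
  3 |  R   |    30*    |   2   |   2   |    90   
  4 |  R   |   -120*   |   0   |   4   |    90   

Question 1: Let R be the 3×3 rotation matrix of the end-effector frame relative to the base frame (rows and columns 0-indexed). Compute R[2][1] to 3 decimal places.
-0.866

End-effector y-axis (col 1 of R) = (-0.5000,0.0000,-0.8660)
R[2][1] = -0.8660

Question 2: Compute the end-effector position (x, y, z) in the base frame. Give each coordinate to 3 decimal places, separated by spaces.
after link 1: o_1 = (0.0000, 1.0000, 3.0000)
after link 2: o_2 = (0.0000, 1.0000, 4.0000)
after link 3: o_3 = (-1.7321, 3.0000, 5.0000)
after link 4: o_4 = (-0.0000, -0.4641, 4.0000)

-0.000 -0.464 4.000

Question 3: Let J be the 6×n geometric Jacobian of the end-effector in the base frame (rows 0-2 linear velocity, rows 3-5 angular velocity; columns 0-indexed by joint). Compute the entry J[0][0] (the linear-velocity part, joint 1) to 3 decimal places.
0.464

axis z_0 = ẑ; lever o_n−o_0 = (-0.0000,-0.4641,4.0000)
cross product → J_v[:, 0] = (0.4641,-0.0000,0.0000)
J_ω[:, 0] = z_0
entry J[0][0] = 0.4641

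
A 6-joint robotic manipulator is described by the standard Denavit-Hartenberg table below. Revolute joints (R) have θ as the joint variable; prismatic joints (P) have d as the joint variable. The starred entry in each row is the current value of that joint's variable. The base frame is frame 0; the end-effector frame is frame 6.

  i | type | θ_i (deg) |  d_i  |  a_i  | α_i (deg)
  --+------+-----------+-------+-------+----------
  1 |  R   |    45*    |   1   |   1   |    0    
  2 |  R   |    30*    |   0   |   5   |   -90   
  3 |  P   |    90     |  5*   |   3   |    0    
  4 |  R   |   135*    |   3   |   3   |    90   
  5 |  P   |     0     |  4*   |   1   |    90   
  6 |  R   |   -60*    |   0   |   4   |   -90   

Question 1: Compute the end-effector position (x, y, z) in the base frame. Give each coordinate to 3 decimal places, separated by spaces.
after link 1: o_1 = (0.7071, 0.7071, 1.0000)
after link 2: o_2 = (2.0012, 5.5367, 1.0000)
after link 3: o_3 = (-2.8284, 6.8308, -2.0000)
after link 4: o_4 = (-6.2752, 5.5583, 0.1213)
after link 5: o_5 = (-7.1903, 2.1432, -2.0000)
after link 6: o_6 = (-6.9224, 3.1432, 1.8637)

-6.922 3.143 1.864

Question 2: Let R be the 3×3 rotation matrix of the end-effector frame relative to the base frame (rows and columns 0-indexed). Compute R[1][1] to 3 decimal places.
0.259

End-effector y-axis (col 1 of R) = (-0.9659,0.2588,0.0000)
R[1][1] = 0.2588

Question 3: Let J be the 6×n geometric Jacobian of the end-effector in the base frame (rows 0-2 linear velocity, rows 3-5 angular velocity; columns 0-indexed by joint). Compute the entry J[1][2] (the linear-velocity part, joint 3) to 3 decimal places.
prismatic axis z_2 = (-0.9659,0.2588,0.0000)
J_v[:, 2] = z_2; J_ω[:, 2] = (0,0,0)
entry J[1][2] = 0.2588

0.259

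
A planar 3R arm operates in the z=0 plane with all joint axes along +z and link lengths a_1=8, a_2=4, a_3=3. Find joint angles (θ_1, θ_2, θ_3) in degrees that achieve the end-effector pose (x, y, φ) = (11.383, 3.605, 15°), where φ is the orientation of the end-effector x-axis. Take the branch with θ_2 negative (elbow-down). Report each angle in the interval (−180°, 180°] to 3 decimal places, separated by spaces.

wrist centre = target − a_3·(cos φ, sin φ) = (8.4852, 2.8285)
cos θ_2 = (79.9997−8²−4²)/(2·8·4) = -0.0000; θ_2 = -90.0003° (elbow-down)
β = atan2(2.8285,8.4852) = 18.4358°; ψ = atan2(-4.0000,8.0000) = -26.5651°
θ_1 = β − ψ = 45.0009°
θ_3 = φ − θ_1 − θ_2 = 59.9994° (wrapped to (-180°,180°])

45.001 -90.000 59.999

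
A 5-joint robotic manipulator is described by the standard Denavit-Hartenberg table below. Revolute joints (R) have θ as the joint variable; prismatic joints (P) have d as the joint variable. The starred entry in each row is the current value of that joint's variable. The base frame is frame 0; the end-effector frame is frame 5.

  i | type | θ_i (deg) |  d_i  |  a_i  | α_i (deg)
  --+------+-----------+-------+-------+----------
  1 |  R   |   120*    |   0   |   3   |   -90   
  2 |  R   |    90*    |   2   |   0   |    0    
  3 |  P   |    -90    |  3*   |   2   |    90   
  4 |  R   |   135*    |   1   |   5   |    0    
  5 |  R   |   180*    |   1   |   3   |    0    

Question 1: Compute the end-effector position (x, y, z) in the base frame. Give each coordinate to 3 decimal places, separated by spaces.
after link 1: o_1 = (-1.5000, 2.5981, 0.0000)
after link 2: o_2 = (-3.2321, 1.5981, 0.0000)
after link 3: o_3 = (-6.8301, 1.8301, 0.0000)
after link 4: o_4 = (-8.1242, -2.9995, 1.0000)
after link 5: o_5 = (-7.3478, -0.1017, 2.0000)

-7.348 -0.102 2.000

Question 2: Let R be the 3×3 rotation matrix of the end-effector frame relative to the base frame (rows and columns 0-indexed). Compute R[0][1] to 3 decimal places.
-0.966

End-effector y-axis (col 1 of R) = (-0.9659,0.2588,-0.0000)
R[0][1] = -0.9659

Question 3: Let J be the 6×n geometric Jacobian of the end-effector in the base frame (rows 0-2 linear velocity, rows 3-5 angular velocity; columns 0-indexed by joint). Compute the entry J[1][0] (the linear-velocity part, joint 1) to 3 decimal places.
axis z_0 = ẑ; lever o_n−o_0 = (-7.3478,-0.1017,2.0000)
cross product → J_v[:, 0] = (0.1017,-7.3478,0.0000)
J_ω[:, 0] = z_0
entry J[1][0] = -7.3478

-7.348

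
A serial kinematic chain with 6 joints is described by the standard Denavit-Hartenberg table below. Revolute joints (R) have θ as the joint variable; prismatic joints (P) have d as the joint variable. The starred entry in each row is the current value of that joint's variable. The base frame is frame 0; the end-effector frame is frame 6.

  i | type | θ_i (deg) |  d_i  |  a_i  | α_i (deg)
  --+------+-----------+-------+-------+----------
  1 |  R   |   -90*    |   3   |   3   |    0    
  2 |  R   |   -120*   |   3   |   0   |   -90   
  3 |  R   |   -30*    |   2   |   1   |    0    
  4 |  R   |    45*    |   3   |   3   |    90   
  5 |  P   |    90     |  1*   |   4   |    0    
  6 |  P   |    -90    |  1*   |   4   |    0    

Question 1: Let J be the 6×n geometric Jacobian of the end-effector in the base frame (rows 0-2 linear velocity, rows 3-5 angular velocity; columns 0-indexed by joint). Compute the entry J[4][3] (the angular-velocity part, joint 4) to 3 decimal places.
axis z_3 = (-0.5000,-0.8660,0.0000); lever o_n−o_3 = (-9.8039,-2.4226,0.1201)
cross product → J_v[:, 3] = (-0.1040,0.0601,-7.2791)
J_ω[:, 3] = z_3
entry J[4][3] = -0.8660

-0.866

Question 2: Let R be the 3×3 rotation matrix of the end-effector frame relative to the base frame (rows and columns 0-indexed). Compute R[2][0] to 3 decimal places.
End-effector x-axis (col 0 of R) = (-0.8365,0.4830,-0.2588)
R[2][0] = -0.2588

-0.259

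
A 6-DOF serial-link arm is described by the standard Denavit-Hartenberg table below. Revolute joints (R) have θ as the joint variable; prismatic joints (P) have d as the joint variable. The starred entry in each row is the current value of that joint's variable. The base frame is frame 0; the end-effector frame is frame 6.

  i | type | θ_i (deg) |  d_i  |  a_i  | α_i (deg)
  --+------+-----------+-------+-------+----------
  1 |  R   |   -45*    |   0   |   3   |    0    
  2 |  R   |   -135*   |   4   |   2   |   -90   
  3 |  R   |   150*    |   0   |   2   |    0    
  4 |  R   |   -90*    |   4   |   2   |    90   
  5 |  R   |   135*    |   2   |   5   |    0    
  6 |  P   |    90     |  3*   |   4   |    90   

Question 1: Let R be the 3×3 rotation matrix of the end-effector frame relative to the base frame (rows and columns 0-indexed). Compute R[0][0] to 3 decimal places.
0.354

End-effector x-axis (col 0 of R) = (0.3536,0.7071,0.6124)
R[0][0] = 0.3536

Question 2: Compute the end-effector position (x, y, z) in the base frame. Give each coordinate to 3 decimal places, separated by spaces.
-0.295 -6.828 9.279

after link 1: o_1 = (2.1213, -2.1213, 0.0000)
after link 2: o_2 = (0.1213, -2.1213, 4.0000)
after link 3: o_3 = (1.8534, -2.1213, 3.0000)
after link 4: o_4 = (0.8534, -6.1213, 1.2679)
after link 5: o_5 = (0.8891, -9.6569, 5.3298)
after link 6: o_6 = (-0.2948, -6.8284, 9.2793)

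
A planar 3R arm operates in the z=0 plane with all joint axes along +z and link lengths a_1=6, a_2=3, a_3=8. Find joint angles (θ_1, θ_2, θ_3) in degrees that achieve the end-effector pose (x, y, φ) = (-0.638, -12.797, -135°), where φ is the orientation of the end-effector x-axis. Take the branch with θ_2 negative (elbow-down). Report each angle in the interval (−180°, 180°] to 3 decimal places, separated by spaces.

-44.994 -30.020 -59.986

wrist centre = target − a_3·(cos φ, sin φ) = (5.0189, -7.1401)
cos θ_2 = (76.1706−6²−3²)/(2·6·3) = 0.8658; θ_2 = -30.0202° (elbow-down)
β = atan2(-7.1401,5.0189) = -54.8964°; ψ = atan2(-1.5009,8.5975) = -9.9026°
θ_1 = β − ψ = -44.9938°
θ_3 = φ − θ_1 − θ_2 = -59.9861° (wrapped to (-180°,180°])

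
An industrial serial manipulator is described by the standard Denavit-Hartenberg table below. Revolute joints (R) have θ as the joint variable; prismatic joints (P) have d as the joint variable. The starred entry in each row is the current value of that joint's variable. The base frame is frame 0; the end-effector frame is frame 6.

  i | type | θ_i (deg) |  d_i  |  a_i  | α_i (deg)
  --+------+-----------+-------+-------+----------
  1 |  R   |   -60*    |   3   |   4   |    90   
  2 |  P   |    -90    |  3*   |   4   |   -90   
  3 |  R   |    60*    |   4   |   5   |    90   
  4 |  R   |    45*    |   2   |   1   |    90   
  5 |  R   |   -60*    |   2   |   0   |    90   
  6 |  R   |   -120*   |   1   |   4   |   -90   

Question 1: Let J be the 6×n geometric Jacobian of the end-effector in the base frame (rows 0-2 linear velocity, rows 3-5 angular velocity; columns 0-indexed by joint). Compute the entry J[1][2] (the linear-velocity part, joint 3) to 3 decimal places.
axis z_2 = (0.5000,-0.8660,0.0000); lever o_n−o_2 = (3.3262,-3.1867,-4.4752)
cross product → J_v[:, 2] = (3.8756,2.2376,1.2872)
J_ω[:, 2] = z_2
entry J[1][2] = 2.2376

2.238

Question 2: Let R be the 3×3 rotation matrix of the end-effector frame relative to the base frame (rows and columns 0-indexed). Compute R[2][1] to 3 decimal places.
-0.739

End-effector y-axis (col 1 of R) = (0.5490,-0.3902,-0.7392)
R[2][1] = -0.7392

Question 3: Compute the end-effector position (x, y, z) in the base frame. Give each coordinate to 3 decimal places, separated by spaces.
2.728 -8.151 -5.475

after link 1: o_1 = (2.0000, -3.4641, 3.0000)
after link 2: o_2 = (-0.5981, -4.9641, -1.0000)
after link 3: o_3 = (5.1519, -6.2631, -3.5000)
after link 4: o_4 = (5.1698, -7.0693, -5.5856)
after link 5: o_5 = (5.5233, -5.2322, -6.2927)
after link 6: o_6 = (2.7281, -8.1509, -5.4752)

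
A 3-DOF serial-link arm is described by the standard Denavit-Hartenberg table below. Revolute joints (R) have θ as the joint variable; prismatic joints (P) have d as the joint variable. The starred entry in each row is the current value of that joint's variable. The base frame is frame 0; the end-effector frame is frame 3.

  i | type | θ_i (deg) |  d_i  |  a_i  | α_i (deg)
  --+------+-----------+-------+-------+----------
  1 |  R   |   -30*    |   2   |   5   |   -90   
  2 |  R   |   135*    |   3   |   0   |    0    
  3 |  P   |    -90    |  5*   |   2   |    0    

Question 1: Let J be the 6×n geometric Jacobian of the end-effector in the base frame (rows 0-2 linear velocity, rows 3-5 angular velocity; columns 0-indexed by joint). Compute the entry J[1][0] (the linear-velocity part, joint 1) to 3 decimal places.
axis z_0 = ẑ; lever o_n−o_0 = (9.5549,3.7211,0.5858)
cross product → J_v[:, 0] = (-3.7211,9.5549,0.0000)
J_ω[:, 0] = z_0
entry J[1][0] = 9.5549

9.555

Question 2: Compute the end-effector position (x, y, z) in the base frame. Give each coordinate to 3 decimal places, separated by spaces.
after link 1: o_1 = (4.3301, -2.5000, 2.0000)
after link 2: o_2 = (5.8301, 0.0981, 2.0000)
after link 3: o_3 = (9.5549, 3.7211, 0.5858)

9.555 3.721 0.586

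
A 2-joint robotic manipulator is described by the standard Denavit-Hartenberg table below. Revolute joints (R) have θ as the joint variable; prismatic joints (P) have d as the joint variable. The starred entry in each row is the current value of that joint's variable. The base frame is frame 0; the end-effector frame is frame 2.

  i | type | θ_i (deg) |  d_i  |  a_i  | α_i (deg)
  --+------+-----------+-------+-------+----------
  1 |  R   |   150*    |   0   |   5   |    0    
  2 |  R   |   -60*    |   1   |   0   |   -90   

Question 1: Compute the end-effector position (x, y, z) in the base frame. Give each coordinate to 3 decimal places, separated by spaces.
-4.330 2.500 1.000

after link 1: o_1 = (-4.3301, 2.5000, 0.0000)
after link 2: o_2 = (-4.3301, 2.5000, 1.0000)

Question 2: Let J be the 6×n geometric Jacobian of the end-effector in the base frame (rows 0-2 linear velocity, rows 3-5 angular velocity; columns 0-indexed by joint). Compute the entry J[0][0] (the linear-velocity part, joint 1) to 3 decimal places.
-2.500

axis z_0 = ẑ; lever o_n−o_0 = (-4.3301,2.5000,1.0000)
cross product → J_v[:, 0] = (-2.5000,-4.3301,0.0000)
J_ω[:, 0] = z_0
entry J[0][0] = -2.5000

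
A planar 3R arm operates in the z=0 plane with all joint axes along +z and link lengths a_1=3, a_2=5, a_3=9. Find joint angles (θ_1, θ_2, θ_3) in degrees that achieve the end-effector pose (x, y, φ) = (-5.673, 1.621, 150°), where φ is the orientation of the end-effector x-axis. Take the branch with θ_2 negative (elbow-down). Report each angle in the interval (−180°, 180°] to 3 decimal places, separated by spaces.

wrist centre = target − a_3·(cos φ, sin φ) = (2.1212, -2.8790)
cos θ_2 = (12.7883−3²−5²)/(2·3·5) = -0.7071; θ_2 = -134.9961° (elbow-down)
β = atan2(-2.8790,2.1212) = -53.6175°; ψ = atan2(-3.5358,-0.5353) = -98.6088°
θ_1 = β − ψ = 44.9913°
θ_3 = φ − θ_1 − θ_2 = -119.9953° (wrapped to (-180°,180°])

44.991 -134.996 -119.995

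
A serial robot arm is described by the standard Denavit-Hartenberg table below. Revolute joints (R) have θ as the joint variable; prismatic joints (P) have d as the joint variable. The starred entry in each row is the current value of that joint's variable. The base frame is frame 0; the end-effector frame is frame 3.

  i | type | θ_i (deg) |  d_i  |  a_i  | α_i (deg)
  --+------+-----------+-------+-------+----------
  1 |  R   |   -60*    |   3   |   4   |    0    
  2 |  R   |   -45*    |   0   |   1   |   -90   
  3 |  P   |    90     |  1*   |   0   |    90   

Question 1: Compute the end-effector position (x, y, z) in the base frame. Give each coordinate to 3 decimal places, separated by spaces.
2.707 -4.689 3.000

after link 1: o_1 = (2.0000, -3.4641, 3.0000)
after link 2: o_2 = (1.7412, -4.4300, 3.0000)
after link 3: o_3 = (2.7071, -4.6888, 3.0000)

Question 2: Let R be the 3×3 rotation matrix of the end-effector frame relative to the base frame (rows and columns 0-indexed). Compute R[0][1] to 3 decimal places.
0.966

End-effector y-axis (col 1 of R) = (0.9659,-0.2588,0.0000)
R[0][1] = 0.9659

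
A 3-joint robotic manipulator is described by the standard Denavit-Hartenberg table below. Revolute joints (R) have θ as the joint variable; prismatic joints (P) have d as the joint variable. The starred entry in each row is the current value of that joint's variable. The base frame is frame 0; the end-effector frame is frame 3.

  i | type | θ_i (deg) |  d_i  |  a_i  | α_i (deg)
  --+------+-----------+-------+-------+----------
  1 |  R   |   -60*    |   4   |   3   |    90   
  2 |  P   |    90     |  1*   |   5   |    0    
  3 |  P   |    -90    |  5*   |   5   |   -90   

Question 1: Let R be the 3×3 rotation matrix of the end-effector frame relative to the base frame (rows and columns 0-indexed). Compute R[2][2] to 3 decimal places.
1.000

End-effector z-axis (col 2 of R) = (-0.0000,0.0000,1.0000)
R[2][2] = 1.0000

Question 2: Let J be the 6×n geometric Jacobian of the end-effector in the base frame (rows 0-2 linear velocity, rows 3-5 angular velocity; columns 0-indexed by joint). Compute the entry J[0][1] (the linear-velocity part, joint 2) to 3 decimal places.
-0.866

prismatic axis z_1 = (-0.8660,-0.5000,0.0000)
J_v[:, 1] = z_1; J_ω[:, 1] = (0,0,0)
entry J[0][1] = -0.8660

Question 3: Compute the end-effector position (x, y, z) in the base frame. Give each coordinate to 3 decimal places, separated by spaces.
-1.196 -9.928 9.000

after link 1: o_1 = (1.5000, -2.5981, 4.0000)
after link 2: o_2 = (0.6340, -3.0981, 9.0000)
after link 3: o_3 = (-1.1962, -9.9282, 9.0000)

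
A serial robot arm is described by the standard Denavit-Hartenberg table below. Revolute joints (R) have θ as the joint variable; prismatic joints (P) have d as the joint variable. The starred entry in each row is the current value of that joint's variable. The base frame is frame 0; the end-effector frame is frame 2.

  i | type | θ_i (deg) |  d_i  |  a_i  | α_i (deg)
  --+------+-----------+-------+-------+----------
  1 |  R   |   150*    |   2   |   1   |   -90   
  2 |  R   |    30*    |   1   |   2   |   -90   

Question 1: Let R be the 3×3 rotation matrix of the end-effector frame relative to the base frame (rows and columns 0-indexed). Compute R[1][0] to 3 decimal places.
0.433

End-effector x-axis (col 0 of R) = (-0.7500,0.4330,-0.5000)
R[1][0] = 0.4330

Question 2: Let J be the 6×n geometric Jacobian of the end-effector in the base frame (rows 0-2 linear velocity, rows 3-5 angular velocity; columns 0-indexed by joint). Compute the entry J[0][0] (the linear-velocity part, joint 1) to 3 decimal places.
axis z_0 = ẑ; lever o_n−o_0 = (-2.8660,0.5000,1.0000)
cross product → J_v[:, 0] = (-0.5000,-2.8660,0.0000)
J_ω[:, 0] = z_0
entry J[0][0] = -0.5000

-0.500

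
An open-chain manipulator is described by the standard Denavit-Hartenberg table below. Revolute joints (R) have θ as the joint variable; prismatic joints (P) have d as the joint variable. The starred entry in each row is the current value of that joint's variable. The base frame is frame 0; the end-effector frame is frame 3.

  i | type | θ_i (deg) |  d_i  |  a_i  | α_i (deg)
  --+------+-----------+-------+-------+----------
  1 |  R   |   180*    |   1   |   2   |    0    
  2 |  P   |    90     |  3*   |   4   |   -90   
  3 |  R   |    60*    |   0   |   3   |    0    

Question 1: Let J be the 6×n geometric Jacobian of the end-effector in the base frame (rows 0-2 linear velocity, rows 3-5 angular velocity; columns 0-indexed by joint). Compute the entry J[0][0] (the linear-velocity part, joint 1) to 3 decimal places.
5.500

axis z_0 = ẑ; lever o_n−o_0 = (-2.0000,-5.5000,1.4019)
cross product → J_v[:, 0] = (5.5000,-2.0000,0.0000)
J_ω[:, 0] = z_0
entry J[0][0] = 5.5000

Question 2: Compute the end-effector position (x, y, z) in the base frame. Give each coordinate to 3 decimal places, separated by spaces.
-2.000 -5.500 1.402

after link 1: o_1 = (-2.0000, 0.0000, 1.0000)
after link 2: o_2 = (-2.0000, -4.0000, 4.0000)
after link 3: o_3 = (-2.0000, -5.5000, 1.4019)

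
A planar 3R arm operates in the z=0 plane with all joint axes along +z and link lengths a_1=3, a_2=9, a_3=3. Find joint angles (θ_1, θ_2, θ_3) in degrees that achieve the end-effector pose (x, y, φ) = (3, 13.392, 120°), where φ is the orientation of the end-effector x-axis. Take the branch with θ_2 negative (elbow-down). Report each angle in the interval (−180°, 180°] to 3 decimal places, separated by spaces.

wrist centre = target − a_3·(cos φ, sin φ) = (4.5000, 10.7939)
cos θ_2 = (136.7588−3²−9²)/(2·3·9) = 0.8659; θ_2 = -30.0140° (elbow-down)
β = atan2(10.7939,4.5000) = 67.3687°; ψ = atan2(-4.5019,10.7931) = -22.6414°
θ_1 = β − ψ = 90.0101°
θ_3 = φ − θ_1 − θ_2 = 60.0039° (wrapped to (-180°,180°])

90.010 -30.014 60.004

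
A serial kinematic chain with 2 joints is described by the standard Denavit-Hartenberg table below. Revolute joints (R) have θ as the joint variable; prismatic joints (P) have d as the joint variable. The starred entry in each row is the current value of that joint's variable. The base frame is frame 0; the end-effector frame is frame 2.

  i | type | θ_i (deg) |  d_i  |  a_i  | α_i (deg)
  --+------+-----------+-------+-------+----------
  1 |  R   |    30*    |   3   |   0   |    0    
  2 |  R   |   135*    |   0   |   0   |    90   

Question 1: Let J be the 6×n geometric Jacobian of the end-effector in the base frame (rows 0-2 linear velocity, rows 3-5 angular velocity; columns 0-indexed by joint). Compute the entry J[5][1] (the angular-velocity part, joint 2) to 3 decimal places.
axis z_1 = (0.0000,0.0000,1.0000); lever o_n−o_1 = (0.0000,0.0000,0.0000)
cross product → J_v[:, 1] = (0.0000,0.0000,0.0000)
J_ω[:, 1] = z_1
entry J[5][1] = 1.0000

1.000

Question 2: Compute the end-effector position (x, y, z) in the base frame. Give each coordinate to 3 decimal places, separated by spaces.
after link 1: o_1 = (0.0000, 0.0000, 3.0000)
after link 2: o_2 = (0.0000, 0.0000, 3.0000)

0.000 0.000 3.000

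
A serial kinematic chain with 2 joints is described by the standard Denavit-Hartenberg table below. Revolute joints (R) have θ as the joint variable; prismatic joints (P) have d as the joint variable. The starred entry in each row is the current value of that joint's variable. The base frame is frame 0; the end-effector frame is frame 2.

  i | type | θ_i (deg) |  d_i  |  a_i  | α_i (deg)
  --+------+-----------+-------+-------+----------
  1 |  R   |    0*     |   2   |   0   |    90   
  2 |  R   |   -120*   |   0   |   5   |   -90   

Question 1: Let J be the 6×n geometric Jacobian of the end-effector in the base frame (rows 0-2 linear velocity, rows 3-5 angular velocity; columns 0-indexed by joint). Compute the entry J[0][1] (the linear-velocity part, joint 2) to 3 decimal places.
axis z_1 = (0.0000,-1.0000,0.0000); lever o_n−o_1 = (-2.5000,-0.0000,-4.3301)
cross product → J_v[:, 1] = (4.3301,-0.0000,-2.5000)
J_ω[:, 1] = z_1
entry J[0][1] = 4.3301

4.330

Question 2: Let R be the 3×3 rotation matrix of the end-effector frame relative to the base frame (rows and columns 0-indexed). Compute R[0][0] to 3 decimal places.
End-effector x-axis (col 0 of R) = (-0.5000,-0.0000,-0.8660)
R[0][0] = -0.5000

-0.500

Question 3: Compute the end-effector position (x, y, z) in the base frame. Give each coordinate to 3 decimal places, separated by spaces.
-2.500 -0.000 -2.330

after link 1: o_1 = (0.0000, 0.0000, 2.0000)
after link 2: o_2 = (-2.5000, -0.0000, -2.3301)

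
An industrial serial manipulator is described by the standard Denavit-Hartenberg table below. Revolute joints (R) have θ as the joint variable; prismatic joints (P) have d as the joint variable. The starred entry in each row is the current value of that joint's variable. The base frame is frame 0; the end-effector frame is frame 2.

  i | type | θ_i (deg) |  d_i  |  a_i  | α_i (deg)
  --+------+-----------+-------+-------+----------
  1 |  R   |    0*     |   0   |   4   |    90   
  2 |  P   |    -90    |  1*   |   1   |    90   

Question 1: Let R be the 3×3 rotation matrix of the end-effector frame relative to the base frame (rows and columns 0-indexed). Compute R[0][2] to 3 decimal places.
-1.000

End-effector z-axis (col 2 of R) = (-1.0000,-0.0000,-0.0000)
R[0][2] = -1.0000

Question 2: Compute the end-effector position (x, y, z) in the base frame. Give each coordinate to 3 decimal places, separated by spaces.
after link 1: o_1 = (4.0000, 0.0000, 0.0000)
after link 2: o_2 = (4.0000, -1.0000, -1.0000)

4.000 -1.000 -1.000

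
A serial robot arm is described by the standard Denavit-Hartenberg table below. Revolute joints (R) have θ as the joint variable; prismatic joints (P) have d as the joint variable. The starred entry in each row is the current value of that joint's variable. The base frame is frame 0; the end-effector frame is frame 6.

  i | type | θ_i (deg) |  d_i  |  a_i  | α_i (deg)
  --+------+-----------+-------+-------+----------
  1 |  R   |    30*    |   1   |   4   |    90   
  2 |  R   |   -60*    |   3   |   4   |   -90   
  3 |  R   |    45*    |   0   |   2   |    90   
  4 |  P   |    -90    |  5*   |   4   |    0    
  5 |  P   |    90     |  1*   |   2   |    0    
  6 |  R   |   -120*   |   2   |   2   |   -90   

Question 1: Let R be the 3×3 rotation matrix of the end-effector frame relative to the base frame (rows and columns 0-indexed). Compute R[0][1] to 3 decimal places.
-0.660

End-effector y-axis (col 1 of R) = (-0.6597,0.4356,0.6124)
R[0][1] = -0.6597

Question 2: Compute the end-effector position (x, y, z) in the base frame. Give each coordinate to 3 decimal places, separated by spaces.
after link 1: o_1 = (3.4641, 2.0000, 1.0000)
after link 2: o_2 = (6.6962, 0.4019, -2.4641)
after link 3: o_3 = (6.6014, 1.9802, -3.6888)
after link 4: o_4 = (6.9001, -1.9298, -8.7507)
after link 5: o_5 = (7.4651, -0.7871, -10.5878)
after link 6: o_6 = (7.5329, -3.1974, -12.0662)

7.533 -3.197 -12.066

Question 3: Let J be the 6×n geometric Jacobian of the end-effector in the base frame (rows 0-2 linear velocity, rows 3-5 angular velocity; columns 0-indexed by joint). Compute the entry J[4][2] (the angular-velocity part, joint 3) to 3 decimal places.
axis z_2 = (0.7500,0.4330,0.5000); lever o_n−o_2 = (0.8368,-3.5994,-9.6021)
cross product → J_v[:, 2] = (-2.3582,7.6200,-3.0619)
J_ω[:, 2] = z_2
entry J[4][2] = 0.4330

0.433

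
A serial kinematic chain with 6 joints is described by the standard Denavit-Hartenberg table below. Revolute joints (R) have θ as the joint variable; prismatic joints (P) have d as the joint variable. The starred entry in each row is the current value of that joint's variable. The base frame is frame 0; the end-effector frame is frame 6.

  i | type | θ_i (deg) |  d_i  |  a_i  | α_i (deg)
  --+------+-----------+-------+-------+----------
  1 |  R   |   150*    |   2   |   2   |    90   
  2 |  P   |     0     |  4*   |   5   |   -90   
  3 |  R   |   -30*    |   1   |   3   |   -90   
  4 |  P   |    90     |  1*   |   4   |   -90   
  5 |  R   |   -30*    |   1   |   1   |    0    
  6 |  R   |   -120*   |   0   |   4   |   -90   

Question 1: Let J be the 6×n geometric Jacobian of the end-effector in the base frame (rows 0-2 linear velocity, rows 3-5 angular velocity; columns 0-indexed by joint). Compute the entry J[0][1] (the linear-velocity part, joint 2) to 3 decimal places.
0.500

prismatic axis z_1 = (0.5000,0.8660,0.0000)
J_v[:, 1] = z_1; J_ω[:, 1] = (0,0,0)
entry J[0][1] = 0.5000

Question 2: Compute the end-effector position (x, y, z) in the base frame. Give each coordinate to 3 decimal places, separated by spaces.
-8.093 6.946 1.598

after link 1: o_1 = (-1.7321, 1.0000, 2.0000)
after link 2: o_2 = (-4.0622, 6.9641, 2.0000)
after link 3: o_3 = (-5.5622, 9.5622, 3.0000)
after link 4: o_4 = (-6.4282, 9.0622, -1.0000)
after link 5: o_5 = (-6.3612, 7.9462, -1.8660)
after link 6: o_6 = (-8.0933, 6.9462, 1.5981)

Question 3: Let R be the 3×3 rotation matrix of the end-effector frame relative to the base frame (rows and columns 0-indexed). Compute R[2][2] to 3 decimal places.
End-effector z-axis (col 2 of R) = (-0.7500,-0.4330,-0.5000)
R[2][2] = -0.5000

-0.500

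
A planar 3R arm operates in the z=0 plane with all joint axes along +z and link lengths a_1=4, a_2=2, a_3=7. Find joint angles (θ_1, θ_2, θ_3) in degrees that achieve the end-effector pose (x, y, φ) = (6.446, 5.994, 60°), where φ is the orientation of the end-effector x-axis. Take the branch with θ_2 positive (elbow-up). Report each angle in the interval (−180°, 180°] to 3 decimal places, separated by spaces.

wrist centre = target − a_3·(cos φ, sin φ) = (2.9460, -0.0682)
cos θ_2 = (8.6836−4²−2²)/(2·4·2) = -0.7073; θ_2 = 135.0138° (elbow-up)
β = atan2(-0.0682,2.9460) = -1.3257°; ψ = atan2(1.4139,2.5854) = 28.6724°
θ_1 = β − ψ = -29.9981°
θ_3 = φ − θ_1 − θ_2 = -45.0157° (wrapped to (-180°,180°])

-29.998 135.014 -45.016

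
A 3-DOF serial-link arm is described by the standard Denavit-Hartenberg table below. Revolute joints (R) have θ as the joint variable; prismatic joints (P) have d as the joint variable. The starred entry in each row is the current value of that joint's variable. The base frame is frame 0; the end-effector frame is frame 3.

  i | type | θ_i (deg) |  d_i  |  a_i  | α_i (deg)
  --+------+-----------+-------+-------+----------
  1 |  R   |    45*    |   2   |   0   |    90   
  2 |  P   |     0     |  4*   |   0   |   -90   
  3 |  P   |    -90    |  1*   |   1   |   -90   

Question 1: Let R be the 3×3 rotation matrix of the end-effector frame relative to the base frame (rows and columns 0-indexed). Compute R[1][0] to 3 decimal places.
End-effector x-axis (col 0 of R) = (0.7071,-0.7071,0.0000)
R[1][0] = -0.7071

-0.707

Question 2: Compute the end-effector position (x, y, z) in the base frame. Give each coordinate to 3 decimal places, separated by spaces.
after link 1: o_1 = (0.0000, 0.0000, 2.0000)
after link 2: o_2 = (2.8284, -2.8284, 2.0000)
after link 3: o_3 = (3.5355, -3.5355, 3.0000)

3.536 -3.536 3.000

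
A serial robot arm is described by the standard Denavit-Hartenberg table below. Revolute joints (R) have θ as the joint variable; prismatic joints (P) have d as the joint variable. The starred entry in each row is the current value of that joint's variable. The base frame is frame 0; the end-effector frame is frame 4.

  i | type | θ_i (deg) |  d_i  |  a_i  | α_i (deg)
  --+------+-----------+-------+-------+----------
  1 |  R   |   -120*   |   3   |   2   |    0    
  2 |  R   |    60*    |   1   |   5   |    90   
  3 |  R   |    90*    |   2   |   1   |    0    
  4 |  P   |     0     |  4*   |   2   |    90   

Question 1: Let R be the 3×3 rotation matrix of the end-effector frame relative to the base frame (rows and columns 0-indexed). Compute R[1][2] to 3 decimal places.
-0.866

End-effector z-axis (col 2 of R) = (0.5000,-0.8660,-0.0000)
R[1][2] = -0.8660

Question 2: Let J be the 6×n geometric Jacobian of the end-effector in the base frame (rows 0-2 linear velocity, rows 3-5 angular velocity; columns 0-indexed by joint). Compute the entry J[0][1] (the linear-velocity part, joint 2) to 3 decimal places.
axis z_1 = (0.0000,0.0000,1.0000); lever o_n−o_1 = (-2.6962,-7.3301,4.0000)
cross product → J_v[:, 1] = (7.3301,-2.6962,0.0000)
J_ω[:, 1] = z_1
entry J[0][1] = 7.3301

7.330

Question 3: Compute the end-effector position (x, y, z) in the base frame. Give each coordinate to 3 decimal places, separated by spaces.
-3.696 -9.062 7.000

after link 1: o_1 = (-1.0000, -1.7321, 3.0000)
after link 2: o_2 = (1.5000, -6.0622, 4.0000)
after link 3: o_3 = (-0.2321, -7.0622, 5.0000)
after link 4: o_4 = (-3.6962, -9.0622, 7.0000)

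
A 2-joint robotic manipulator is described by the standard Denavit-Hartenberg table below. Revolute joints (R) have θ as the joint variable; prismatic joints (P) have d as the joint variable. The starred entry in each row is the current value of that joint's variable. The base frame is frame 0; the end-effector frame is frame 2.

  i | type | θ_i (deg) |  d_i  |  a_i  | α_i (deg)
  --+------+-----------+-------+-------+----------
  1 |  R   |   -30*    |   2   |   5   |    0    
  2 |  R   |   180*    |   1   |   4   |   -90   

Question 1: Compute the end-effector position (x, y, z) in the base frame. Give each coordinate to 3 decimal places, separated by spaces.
0.866 -0.500 3.000

after link 1: o_1 = (4.3301, -2.5000, 2.0000)
after link 2: o_2 = (0.8660, -0.5000, 3.0000)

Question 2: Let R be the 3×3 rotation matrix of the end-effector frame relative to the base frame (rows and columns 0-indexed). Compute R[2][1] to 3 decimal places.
End-effector y-axis (col 1 of R) = (-0.0000,-0.0000,-1.0000)
R[2][1] = -1.0000

-1.000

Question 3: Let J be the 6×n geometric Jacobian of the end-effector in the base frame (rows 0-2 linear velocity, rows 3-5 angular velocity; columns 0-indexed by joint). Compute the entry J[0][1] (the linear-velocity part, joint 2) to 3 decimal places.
axis z_1 = (0.0000,0.0000,1.0000); lever o_n−o_1 = (-3.4641,2.0000,1.0000)
cross product → J_v[:, 1] = (-2.0000,-3.4641,0.0000)
J_ω[:, 1] = z_1
entry J[0][1] = -2.0000

-2.000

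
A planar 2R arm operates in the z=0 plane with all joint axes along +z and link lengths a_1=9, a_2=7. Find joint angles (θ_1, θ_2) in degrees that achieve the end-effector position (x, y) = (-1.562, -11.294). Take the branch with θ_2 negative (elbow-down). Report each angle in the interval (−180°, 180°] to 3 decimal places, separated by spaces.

cos θ_2 = (129.9943−9²−7²)/(2·9·7) = -0.0000; θ_2 = -90.0026° (elbow-down)
β = atan2(-11.2940,-1.5620) = -97.8743°; ψ = atan2(-7.0000,8.9997) = -37.8760°
θ_1 = β − ψ = -59.9983°

-59.998 -90.003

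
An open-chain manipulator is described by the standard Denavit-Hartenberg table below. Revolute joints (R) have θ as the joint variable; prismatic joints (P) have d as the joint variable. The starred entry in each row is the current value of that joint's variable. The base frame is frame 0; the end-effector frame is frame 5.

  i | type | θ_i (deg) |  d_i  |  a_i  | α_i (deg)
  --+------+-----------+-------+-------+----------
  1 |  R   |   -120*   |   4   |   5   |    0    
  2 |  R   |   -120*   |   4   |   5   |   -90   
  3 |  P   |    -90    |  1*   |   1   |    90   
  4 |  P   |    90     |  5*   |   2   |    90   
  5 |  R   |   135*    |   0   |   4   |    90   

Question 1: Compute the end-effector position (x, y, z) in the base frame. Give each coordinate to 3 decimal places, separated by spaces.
after link 1: o_1 = (-2.5000, -4.3301, 4.0000)
after link 2: o_2 = (-5.0000, -0.0000, 8.0000)
after link 3: o_3 = (-5.8660, -0.5000, 9.0000)
after link 4: o_4 = (-5.0981, -5.8301, 9.0000)
after link 5: o_5 = (-1.2344, -6.8654, 9.0000)

-1.234 -6.865 9.000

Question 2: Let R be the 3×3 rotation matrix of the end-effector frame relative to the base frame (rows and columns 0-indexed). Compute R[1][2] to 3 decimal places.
End-effector z-axis (col 2 of R) = (-0.2588,-0.9659,0.0000)
R[1][2] = -0.9659

-0.966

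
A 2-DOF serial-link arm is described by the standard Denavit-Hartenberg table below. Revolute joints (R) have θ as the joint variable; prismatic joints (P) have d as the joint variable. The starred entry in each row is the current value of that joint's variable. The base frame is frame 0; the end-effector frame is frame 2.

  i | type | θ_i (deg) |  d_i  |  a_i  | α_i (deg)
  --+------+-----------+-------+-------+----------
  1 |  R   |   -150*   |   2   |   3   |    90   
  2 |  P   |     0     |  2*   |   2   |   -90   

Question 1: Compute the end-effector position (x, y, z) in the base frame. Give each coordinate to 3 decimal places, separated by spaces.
after link 1: o_1 = (-2.5981, -1.5000, 2.0000)
after link 2: o_2 = (-5.3301, -0.7679, 2.0000)

-5.330 -0.768 2.000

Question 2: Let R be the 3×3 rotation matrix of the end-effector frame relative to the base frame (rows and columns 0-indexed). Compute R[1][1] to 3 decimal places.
End-effector y-axis (col 1 of R) = (0.5000,-0.8660,0.0000)
R[1][1] = -0.8660

-0.866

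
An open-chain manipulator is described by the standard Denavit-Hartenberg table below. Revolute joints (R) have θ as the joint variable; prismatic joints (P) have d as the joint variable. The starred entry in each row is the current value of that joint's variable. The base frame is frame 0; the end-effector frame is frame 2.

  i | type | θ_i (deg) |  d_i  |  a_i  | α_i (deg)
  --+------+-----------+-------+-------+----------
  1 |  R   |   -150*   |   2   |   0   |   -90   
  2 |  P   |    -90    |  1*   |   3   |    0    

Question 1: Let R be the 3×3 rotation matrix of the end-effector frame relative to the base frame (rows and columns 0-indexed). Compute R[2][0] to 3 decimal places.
End-effector x-axis (col 0 of R) = (-0.0000,0.0000,1.0000)
R[2][0] = 1.0000

1.000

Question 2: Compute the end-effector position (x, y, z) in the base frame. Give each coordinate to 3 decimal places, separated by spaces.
0.500 -0.866 5.000

after link 1: o_1 = (0.0000, 0.0000, 2.0000)
after link 2: o_2 = (0.5000, -0.8660, 5.0000)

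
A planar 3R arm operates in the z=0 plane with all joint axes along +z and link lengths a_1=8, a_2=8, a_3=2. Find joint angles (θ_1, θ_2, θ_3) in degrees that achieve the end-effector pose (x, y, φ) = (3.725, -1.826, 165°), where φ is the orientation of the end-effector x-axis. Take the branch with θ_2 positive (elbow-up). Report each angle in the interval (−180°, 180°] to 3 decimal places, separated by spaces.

wrist centre = target − a_3·(cos φ, sin φ) = (5.6569, -2.3436)
cos θ_2 = (37.4926−8²−8²)/(2·8·8) = -0.7071; θ_2 = 134.9986° (elbow-up)
β = atan2(-2.3436,5.6569) = -22.5043°; ψ = atan2(5.6570,2.3433) = 67.4993°
θ_1 = β − ψ = -90.0035°
θ_3 = φ − θ_1 − θ_2 = 120.0050° (wrapped to (-180°,180°])

-90.004 134.999 120.005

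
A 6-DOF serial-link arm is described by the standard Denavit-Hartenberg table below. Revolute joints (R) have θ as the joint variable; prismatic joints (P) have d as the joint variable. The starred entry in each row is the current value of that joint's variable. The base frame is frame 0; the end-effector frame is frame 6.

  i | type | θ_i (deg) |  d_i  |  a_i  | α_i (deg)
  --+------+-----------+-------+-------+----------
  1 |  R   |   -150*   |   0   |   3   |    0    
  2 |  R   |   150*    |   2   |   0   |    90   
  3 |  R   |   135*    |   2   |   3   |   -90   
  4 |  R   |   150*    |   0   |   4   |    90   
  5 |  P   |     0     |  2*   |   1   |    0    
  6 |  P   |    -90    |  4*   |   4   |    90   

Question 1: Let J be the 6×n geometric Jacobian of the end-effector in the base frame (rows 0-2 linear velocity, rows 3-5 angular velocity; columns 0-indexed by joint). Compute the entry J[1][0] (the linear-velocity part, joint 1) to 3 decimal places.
-0.950

axis z_0 = ẑ; lever o_n−o_0 = (-0.9504,4.1962,6.0092)
cross product → J_v[:, 0] = (-4.1962,-0.9504,0.0000)
J_ω[:, 0] = z_0
entry J[1][0] = -0.9504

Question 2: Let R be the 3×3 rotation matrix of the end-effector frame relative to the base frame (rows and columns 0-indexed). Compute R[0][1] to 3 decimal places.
-0.354

End-effector y-axis (col 1 of R) = (-0.3536,0.8660,0.3536)
R[0][1] = -0.3536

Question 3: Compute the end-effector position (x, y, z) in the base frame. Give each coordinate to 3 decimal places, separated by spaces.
after link 1: o_1 = (-2.5981, -1.5000, 0.0000)
after link 2: o_2 = (-2.5981, -1.5000, 2.0000)
after link 3: o_3 = (-4.7194, -3.5000, 4.1213)
after link 4: o_4 = (-2.2699, -1.5000, 1.6718)
after link 5: o_5 = (-2.3646, 0.7321, 1.7666)
after link 6: o_6 = (-0.9504, 4.1962, 6.0092)

-0.950 4.196 6.009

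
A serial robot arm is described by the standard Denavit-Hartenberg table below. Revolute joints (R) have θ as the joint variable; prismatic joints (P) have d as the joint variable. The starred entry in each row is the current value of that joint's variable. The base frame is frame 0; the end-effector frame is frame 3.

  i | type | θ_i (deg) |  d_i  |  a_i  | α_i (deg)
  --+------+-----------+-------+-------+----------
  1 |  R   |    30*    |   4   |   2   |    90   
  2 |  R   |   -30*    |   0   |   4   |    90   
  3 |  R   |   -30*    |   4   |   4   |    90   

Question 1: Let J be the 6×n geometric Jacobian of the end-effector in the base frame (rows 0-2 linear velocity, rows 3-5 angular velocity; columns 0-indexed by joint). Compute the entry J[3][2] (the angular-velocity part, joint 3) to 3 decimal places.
axis z_2 = (-0.4330,-0.2500,-0.8660); lever o_n−o_2 = (-0.1340,2.2321,-5.1962)
cross product → J_v[:, 2] = (3.2321,-2.1340,-1.0000)
J_ω[:, 2] = z_2
entry J[3][2] = -0.4330

-0.433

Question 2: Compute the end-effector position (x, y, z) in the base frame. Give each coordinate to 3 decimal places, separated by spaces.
4.598 4.964 -3.196

after link 1: o_1 = (1.7321, 1.0000, 4.0000)
after link 2: o_2 = (4.7321, 2.7321, 2.0000)
after link 3: o_3 = (4.5981, 4.9641, -3.1962)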